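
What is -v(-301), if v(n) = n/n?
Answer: -1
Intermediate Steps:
v(n) = 1
-v(-301) = -1*1 = -1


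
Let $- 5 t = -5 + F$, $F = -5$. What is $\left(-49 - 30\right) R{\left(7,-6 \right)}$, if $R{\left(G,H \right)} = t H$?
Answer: $948$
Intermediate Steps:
$t = 2$ ($t = - \frac{-5 - 5}{5} = \left(- \frac{1}{5}\right) \left(-10\right) = 2$)
$R{\left(G,H \right)} = 2 H$
$\left(-49 - 30\right) R{\left(7,-6 \right)} = \left(-49 - 30\right) 2 \left(-6\right) = \left(-79\right) \left(-12\right) = 948$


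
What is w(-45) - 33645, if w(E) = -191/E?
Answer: -1513834/45 ≈ -33641.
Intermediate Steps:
w(-45) - 33645 = -191/(-45) - 33645 = -191*(-1/45) - 33645 = 191/45 - 33645 = -1513834/45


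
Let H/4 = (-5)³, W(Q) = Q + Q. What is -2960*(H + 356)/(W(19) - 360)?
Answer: -213120/161 ≈ -1323.7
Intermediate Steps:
W(Q) = 2*Q
H = -500 (H = 4*(-5)³ = 4*(-125) = -500)
-2960*(H + 356)/(W(19) - 360) = -2960*(-500 + 356)/(2*19 - 360) = -(-426240)/(38 - 360) = -(-426240)/(-322) = -(-426240)*(-1)/322 = -2960*72/161 = -213120/161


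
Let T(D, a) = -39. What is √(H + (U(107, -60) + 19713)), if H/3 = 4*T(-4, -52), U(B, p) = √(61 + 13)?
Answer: √(19245 + √74) ≈ 138.76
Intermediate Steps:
U(B, p) = √74
H = -468 (H = 3*(4*(-39)) = 3*(-156) = -468)
√(H + (U(107, -60) + 19713)) = √(-468 + (√74 + 19713)) = √(-468 + (19713 + √74)) = √(19245 + √74)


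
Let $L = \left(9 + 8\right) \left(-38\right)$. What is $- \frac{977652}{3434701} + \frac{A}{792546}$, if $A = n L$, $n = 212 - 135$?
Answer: $- \frac{472841539567}{1361079269373} \approx -0.3474$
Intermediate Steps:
$L = -646$ ($L = 17 \left(-38\right) = -646$)
$n = 77$ ($n = 212 - 135 = 77$)
$A = -49742$ ($A = 77 \left(-646\right) = -49742$)
$- \frac{977652}{3434701} + \frac{A}{792546} = - \frac{977652}{3434701} - \frac{49742}{792546} = \left(-977652\right) \frac{1}{3434701} - \frac{24871}{396273} = - \frac{977652}{3434701} - \frac{24871}{396273} = - \frac{472841539567}{1361079269373}$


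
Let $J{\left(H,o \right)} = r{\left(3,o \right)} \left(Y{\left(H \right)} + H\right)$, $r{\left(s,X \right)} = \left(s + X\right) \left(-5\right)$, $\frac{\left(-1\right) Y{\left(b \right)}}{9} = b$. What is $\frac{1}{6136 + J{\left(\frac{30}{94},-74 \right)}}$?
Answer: $\frac{47}{245792} \approx 0.00019122$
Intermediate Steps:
$Y{\left(b \right)} = - 9 b$
$r{\left(s,X \right)} = - 5 X - 5 s$ ($r{\left(s,X \right)} = \left(X + s\right) \left(-5\right) = - 5 X - 5 s$)
$J{\left(H,o \right)} = - 8 H \left(-15 - 5 o\right)$ ($J{\left(H,o \right)} = \left(- 5 o - 15\right) \left(- 9 H + H\right) = \left(- 5 o - 15\right) \left(- 8 H\right) = \left(-15 - 5 o\right) \left(- 8 H\right) = - 8 H \left(-15 - 5 o\right)$)
$\frac{1}{6136 + J{\left(\frac{30}{94},-74 \right)}} = \frac{1}{6136 + 40 \cdot \frac{30}{94} \left(3 - 74\right)} = \frac{1}{6136 + 40 \cdot 30 \cdot \frac{1}{94} \left(-71\right)} = \frac{1}{6136 + 40 \cdot \frac{15}{47} \left(-71\right)} = \frac{1}{6136 - \frac{42600}{47}} = \frac{1}{\frac{245792}{47}} = \frac{47}{245792}$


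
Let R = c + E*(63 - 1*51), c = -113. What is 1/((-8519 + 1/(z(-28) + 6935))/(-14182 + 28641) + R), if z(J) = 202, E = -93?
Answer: -103193883/126886082309 ≈ -0.00081328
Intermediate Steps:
R = -1229 (R = -113 - 93*(63 - 1*51) = -113 - 93*(63 - 51) = -113 - 93*12 = -113 - 1116 = -1229)
1/((-8519 + 1/(z(-28) + 6935))/(-14182 + 28641) + R) = 1/((-8519 + 1/(202 + 6935))/(-14182 + 28641) - 1229) = 1/((-8519 + 1/7137)/14459 - 1229) = 1/((-8519 + 1/7137)*(1/14459) - 1229) = 1/(-60800102/7137*1/14459 - 1229) = 1/(-60800102/103193883 - 1229) = 1/(-126886082309/103193883) = -103193883/126886082309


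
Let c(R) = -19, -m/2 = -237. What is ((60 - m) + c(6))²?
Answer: 187489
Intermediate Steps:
m = 474 (m = -2*(-237) = 474)
((60 - m) + c(6))² = ((60 - 1*474) - 19)² = ((60 - 474) - 19)² = (-414 - 19)² = (-433)² = 187489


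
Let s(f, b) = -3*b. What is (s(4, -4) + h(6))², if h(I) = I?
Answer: 324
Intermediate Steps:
(s(4, -4) + h(6))² = (-3*(-4) + 6)² = (12 + 6)² = 18² = 324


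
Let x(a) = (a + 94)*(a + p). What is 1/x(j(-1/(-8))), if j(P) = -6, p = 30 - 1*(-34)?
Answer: 1/5104 ≈ 0.00019592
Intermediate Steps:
p = 64 (p = 30 + 34 = 64)
x(a) = (64 + a)*(94 + a) (x(a) = (a + 94)*(a + 64) = (94 + a)*(64 + a) = (64 + a)*(94 + a))
1/x(j(-1/(-8))) = 1/(6016 + (-6)² + 158*(-6)) = 1/(6016 + 36 - 948) = 1/5104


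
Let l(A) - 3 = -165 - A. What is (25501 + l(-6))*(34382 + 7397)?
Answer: 1058888755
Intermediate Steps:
l(A) = -162 - A (l(A) = 3 + (-165 - A) = -162 - A)
(25501 + l(-6))*(34382 + 7397) = (25501 + (-162 - 1*(-6)))*(34382 + 7397) = (25501 + (-162 + 6))*41779 = (25501 - 156)*41779 = 25345*41779 = 1058888755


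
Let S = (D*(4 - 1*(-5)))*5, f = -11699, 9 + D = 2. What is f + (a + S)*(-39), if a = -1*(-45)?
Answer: -1169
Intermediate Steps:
D = -7 (D = -9 + 2 = -7)
a = 45
S = -315 (S = -7*(4 - 1*(-5))*5 = -7*(4 + 5)*5 = -7*9*5 = -63*5 = -315)
f + (a + S)*(-39) = -11699 + (45 - 315)*(-39) = -11699 - 270*(-39) = -11699 + 10530 = -1169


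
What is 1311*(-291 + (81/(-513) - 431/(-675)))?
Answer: -85695953/225 ≈ -3.8087e+5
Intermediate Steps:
1311*(-291 + (81/(-513) - 431/(-675))) = 1311*(-291 + (81*(-1/513) - 431*(-1/675))) = 1311*(-291 + (-3/19 + 431/675)) = 1311*(-291 + 6164/12825) = 1311*(-3725911/12825) = -85695953/225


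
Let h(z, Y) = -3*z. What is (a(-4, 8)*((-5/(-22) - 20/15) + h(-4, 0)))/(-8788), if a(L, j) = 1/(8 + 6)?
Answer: -719/8120112 ≈ -8.8546e-5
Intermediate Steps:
a(L, j) = 1/14
(a(-4, 8)*((-5/(-22) - 20/15) + h(-4, 0)))/(-8788) = (((-5/(-22) - 20/15) - 3*(-4))/14)/(-8788) = (((-5*(-1/22) - 20*1/15) + 12)/14)*(-1/8788) = (((5/22 - 4/3) + 12)/14)*(-1/8788) = ((-73/66 + 12)/14)*(-1/8788) = ((1/14)*(719/66))*(-1/8788) = (719/924)*(-1/8788) = -719/8120112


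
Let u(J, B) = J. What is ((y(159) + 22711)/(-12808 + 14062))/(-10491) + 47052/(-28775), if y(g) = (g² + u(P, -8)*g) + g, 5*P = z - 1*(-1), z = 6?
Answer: -28199754794/17207075925 ≈ -1.6388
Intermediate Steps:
P = 7/5 (P = (6 - 1*(-1))/5 = (6 + 1)/5 = (⅕)*7 = 7/5 ≈ 1.4000)
y(g) = g² + 12*g/5 (y(g) = (g² + 7*g/5) + g = g² + 12*g/5)
((y(159) + 22711)/(-12808 + 14062))/(-10491) + 47052/(-28775) = (((⅕)*159*(12 + 5*159) + 22711)/(-12808 + 14062))/(-10491) + 47052/(-28775) = (((⅕)*159*(12 + 795) + 22711)/1254)*(-1/10491) + 47052*(-1/28775) = (((⅕)*159*807 + 22711)*(1/1254))*(-1/10491) - 47052/28775 = ((128313/5 + 22711)*(1/1254))*(-1/10491) - 47052/28775 = ((241868/5)*(1/1254))*(-1/10491) - 47052/28775 = (10994/285)*(-1/10491) - 47052/28775 = -10994/2989935 - 47052/28775 = -28199754794/17207075925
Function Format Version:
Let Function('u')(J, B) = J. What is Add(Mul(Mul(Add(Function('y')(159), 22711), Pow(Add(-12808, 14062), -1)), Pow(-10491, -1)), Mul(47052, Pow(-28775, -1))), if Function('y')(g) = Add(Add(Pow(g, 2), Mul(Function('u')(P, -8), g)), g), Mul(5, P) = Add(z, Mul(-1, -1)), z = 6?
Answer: Rational(-28199754794, 17207075925) ≈ -1.6388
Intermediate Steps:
P = Rational(7, 5) (P = Mul(Rational(1, 5), Add(6, Mul(-1, -1))) = Mul(Rational(1, 5), Add(6, 1)) = Mul(Rational(1, 5), 7) = Rational(7, 5) ≈ 1.4000)
Function('y')(g) = Add(Pow(g, 2), Mul(Rational(12, 5), g)) (Function('y')(g) = Add(Add(Pow(g, 2), Mul(Rational(7, 5), g)), g) = Add(Pow(g, 2), Mul(Rational(12, 5), g)))
Add(Mul(Mul(Add(Function('y')(159), 22711), Pow(Add(-12808, 14062), -1)), Pow(-10491, -1)), Mul(47052, Pow(-28775, -1))) = Add(Mul(Mul(Add(Mul(Rational(1, 5), 159, Add(12, Mul(5, 159))), 22711), Pow(Add(-12808, 14062), -1)), Pow(-10491, -1)), Mul(47052, Pow(-28775, -1))) = Add(Mul(Mul(Add(Mul(Rational(1, 5), 159, Add(12, 795)), 22711), Pow(1254, -1)), Rational(-1, 10491)), Mul(47052, Rational(-1, 28775))) = Add(Mul(Mul(Add(Mul(Rational(1, 5), 159, 807), 22711), Rational(1, 1254)), Rational(-1, 10491)), Rational(-47052, 28775)) = Add(Mul(Mul(Add(Rational(128313, 5), 22711), Rational(1, 1254)), Rational(-1, 10491)), Rational(-47052, 28775)) = Add(Mul(Mul(Rational(241868, 5), Rational(1, 1254)), Rational(-1, 10491)), Rational(-47052, 28775)) = Add(Mul(Rational(10994, 285), Rational(-1, 10491)), Rational(-47052, 28775)) = Add(Rational(-10994, 2989935), Rational(-47052, 28775)) = Rational(-28199754794, 17207075925)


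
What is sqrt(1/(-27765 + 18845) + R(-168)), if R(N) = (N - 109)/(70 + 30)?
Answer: I*sqrt(55101962)/4460 ≈ 1.6644*I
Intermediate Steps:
R(N) = -109/100 + N/100 (R(N) = (-109 + N)/100 = (-109 + N)*(1/100) = -109/100 + N/100)
sqrt(1/(-27765 + 18845) + R(-168)) = sqrt(1/(-27765 + 18845) + (-109/100 + (1/100)*(-168))) = sqrt(1/(-8920) + (-109/100 - 42/25)) = sqrt(-1/8920 - 277/100) = sqrt(-123547/44600) = I*sqrt(55101962)/4460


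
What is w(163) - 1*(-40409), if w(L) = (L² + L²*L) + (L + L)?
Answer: 4398051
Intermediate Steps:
w(L) = L² + L³ + 2*L (w(L) = (L² + L³) + 2*L = L² + L³ + 2*L)
w(163) - 1*(-40409) = 163*(2 + 163 + 163²) - 1*(-40409) = 163*(2 + 163 + 26569) + 40409 = 163*26734 + 40409 = 4357642 + 40409 = 4398051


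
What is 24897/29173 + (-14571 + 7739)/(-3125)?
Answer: 277113061/91165625 ≈ 3.0397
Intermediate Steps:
24897/29173 + (-14571 + 7739)/(-3125) = 24897*(1/29173) - 6832*(-1/3125) = 24897/29173 + 6832/3125 = 277113061/91165625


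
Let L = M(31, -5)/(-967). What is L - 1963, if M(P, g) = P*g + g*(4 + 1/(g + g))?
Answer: -3796093/1934 ≈ -1962.8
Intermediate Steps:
M(P, g) = P*g + g*(4 + 1/(2*g))
L = 349/1934 (L = (½ + 4*(-5) + 31*(-5))/(-967) = (½ - 20 - 155)*(-1/967) = -349/2*(-1/967) = 349/1934 ≈ 0.18045)
L - 1963 = 349/1934 - 1963 = -3796093/1934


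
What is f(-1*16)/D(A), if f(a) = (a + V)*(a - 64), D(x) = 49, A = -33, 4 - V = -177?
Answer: -13200/49 ≈ -269.39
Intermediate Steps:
V = 181 (V = 4 - 1*(-177) = 4 + 177 = 181)
f(a) = (-64 + a)*(181 + a) (f(a) = (a + 181)*(a - 64) = (181 + a)*(-64 + a) = (-64 + a)*(181 + a))
f(-1*16)/D(A) = (-11584 + (-1*16)² + 117*(-1*16))/49 = (-11584 + (-16)² + 117*(-16))*(1/49) = (-11584 + 256 - 1872)*(1/49) = -13200*1/49 = -13200/49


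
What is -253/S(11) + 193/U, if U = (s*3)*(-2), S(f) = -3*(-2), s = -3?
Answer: -283/9 ≈ -31.444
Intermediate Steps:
S(f) = 6
U = 18 (U = -3*3*(-2) = -9*(-2) = 18)
-253/S(11) + 193/U = -253/6 + 193/18 = -283/9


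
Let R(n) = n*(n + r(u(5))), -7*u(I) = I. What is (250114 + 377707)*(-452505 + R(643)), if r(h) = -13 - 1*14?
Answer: -35419777357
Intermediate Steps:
u(I) = -I/7
r(h) = -27 (r(h) = -13 - 14 = -27)
R(n) = n*(-27 + n) (R(n) = n*(n - 27) = n*(-27 + n))
(250114 + 377707)*(-452505 + R(643)) = (250114 + 377707)*(-452505 + 643*(-27 + 643)) = 627821*(-452505 + 643*616) = 627821*(-452505 + 396088) = 627821*(-56417) = -35419777357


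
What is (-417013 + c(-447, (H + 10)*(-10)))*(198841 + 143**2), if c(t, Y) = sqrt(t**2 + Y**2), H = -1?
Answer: -91446780770 + 657870*sqrt(23101) ≈ -9.1347e+10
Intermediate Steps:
c(t, Y) = sqrt(Y**2 + t**2)
(-417013 + c(-447, (H + 10)*(-10)))*(198841 + 143**2) = (-417013 + sqrt(((-1 + 10)*(-10))**2 + (-447)**2))*(198841 + 143**2) = (-417013 + sqrt((9*(-10))**2 + 199809))*(198841 + 20449) = (-417013 + sqrt((-90)**2 + 199809))*219290 = (-417013 + sqrt(8100 + 199809))*219290 = (-417013 + sqrt(207909))*219290 = (-417013 + 3*sqrt(23101))*219290 = -91446780770 + 657870*sqrt(23101)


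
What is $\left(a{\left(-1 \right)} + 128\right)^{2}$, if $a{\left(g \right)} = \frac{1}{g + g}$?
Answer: $\frac{65025}{4} \approx 16256.0$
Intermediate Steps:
$a{\left(g \right)} = \frac{1}{2 g}$
$\left(a{\left(-1 \right)} + 128\right)^{2} = \left(\frac{1}{2 \left(-1\right)} + 128\right)^{2} = \left(\frac{1}{2} \left(-1\right) + 128\right)^{2} = \left(- \frac{1}{2} + 128\right)^{2} = \left(\frac{255}{2}\right)^{2} = \frac{65025}{4}$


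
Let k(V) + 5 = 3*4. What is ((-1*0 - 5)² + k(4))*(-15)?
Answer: -480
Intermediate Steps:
k(V) = 7 (k(V) = -5 + 3*4 = -5 + 12 = 7)
((-1*0 - 5)² + k(4))*(-15) = ((-1*0 - 5)² + 7)*(-15) = ((0 - 5)² + 7)*(-15) = ((-5)² + 7)*(-15) = (25 + 7)*(-15) = 32*(-15) = -480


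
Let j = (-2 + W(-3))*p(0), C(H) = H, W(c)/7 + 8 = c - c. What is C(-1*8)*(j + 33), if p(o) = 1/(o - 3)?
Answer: -1256/3 ≈ -418.67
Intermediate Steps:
p(o) = 1/(-3 + o)
W(c) = -56 (W(c) = -56 + 7*(c - c) = -56 + 7*0 = -56 + 0 = -56)
j = 58/3 (j = (-2 - 56)/(-3 + 0) = -58/(-3) = -58*(-⅓) = 58/3 ≈ 19.333)
C(-1*8)*(j + 33) = (-1*8)*(58/3 + 33) = -8*157/3 = -1256/3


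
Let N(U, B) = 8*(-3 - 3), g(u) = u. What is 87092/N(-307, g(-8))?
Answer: -21773/12 ≈ -1814.4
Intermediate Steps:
N(U, B) = -48 (N(U, B) = 8*(-6) = -48)
87092/N(-307, g(-8)) = 87092/(-48) = 87092*(-1/48) = -21773/12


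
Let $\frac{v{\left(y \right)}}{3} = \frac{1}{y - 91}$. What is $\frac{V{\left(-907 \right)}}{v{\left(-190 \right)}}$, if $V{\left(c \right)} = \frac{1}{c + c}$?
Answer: $\frac{281}{5442} \approx 0.051635$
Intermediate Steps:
$V{\left(c \right)} = \frac{1}{2 c}$
$v{\left(y \right)} = \frac{3}{-91 + y}$ ($v{\left(y \right)} = \frac{3}{y - 91} = \frac{3}{-91 + y}$)
$\frac{V{\left(-907 \right)}}{v{\left(-190 \right)}} = \frac{\frac{1}{2} \frac{1}{-907}}{3 \frac{1}{-91 - 190}} = \frac{\frac{1}{2} \left(- \frac{1}{907}\right)}{3 \frac{1}{-281}} = - \frac{1}{1814 \cdot 3 \left(- \frac{1}{281}\right)} = - \frac{1}{1814 \left(- \frac{3}{281}\right)} = \left(- \frac{1}{1814}\right) \left(- \frac{281}{3}\right) = \frac{281}{5442}$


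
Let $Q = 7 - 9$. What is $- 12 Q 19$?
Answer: $456$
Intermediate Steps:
$Q = -2$
$- 12 Q 19 = \left(-12\right) \left(-2\right) 19 = 24 \cdot 19 = 456$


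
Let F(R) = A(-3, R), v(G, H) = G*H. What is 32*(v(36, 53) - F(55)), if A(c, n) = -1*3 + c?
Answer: 61248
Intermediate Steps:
A(c, n) = -3 + c
F(R) = -6 (F(R) = -3 - 3 = -6)
32*(v(36, 53) - F(55)) = 32*(36*53 - 1*(-6)) = 32*(1908 + 6) = 32*1914 = 61248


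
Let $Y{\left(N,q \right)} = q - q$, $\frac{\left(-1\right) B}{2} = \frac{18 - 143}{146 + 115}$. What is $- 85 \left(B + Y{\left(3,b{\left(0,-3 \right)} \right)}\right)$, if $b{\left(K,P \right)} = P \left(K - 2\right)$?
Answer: $- \frac{21250}{261} \approx -81.418$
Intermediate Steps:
$b{\left(K,P \right)} = P \left(-2 + K\right)$
$B = \frac{250}{261}$ ($B = - 2 \frac{18 - 143}{146 + 115} = - 2 \left(- \frac{125}{261}\right) = - 2 \left(\left(-125\right) \frac{1}{261}\right) = \left(-2\right) \left(- \frac{125}{261}\right) = \frac{250}{261} \approx 0.95785$)
$Y{\left(N,q \right)} = 0$
$- 85 \left(B + Y{\left(3,b{\left(0,-3 \right)} \right)}\right) = - 85 \left(\frac{250}{261} + 0\right) = \left(-85\right) \frac{250}{261} = - \frac{21250}{261}$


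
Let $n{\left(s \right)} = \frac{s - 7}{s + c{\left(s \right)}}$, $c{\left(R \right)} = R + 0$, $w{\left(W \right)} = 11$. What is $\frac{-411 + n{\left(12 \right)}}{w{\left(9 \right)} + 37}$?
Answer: $- \frac{9859}{1152} \approx -8.5582$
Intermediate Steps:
$c{\left(R \right)} = R$
$n{\left(s \right)} = \frac{-7 + s}{2 s}$ ($n{\left(s \right)} = \frac{s - 7}{s + s} = \frac{-7 + s}{2 s}$)
$\frac{-411 + n{\left(12 \right)}}{w{\left(9 \right)} + 37} = \frac{-411 + \frac{-7 + 12}{2 \cdot 12}}{11 + 37} = \frac{-411 + \frac{1}{2} \cdot \frac{1}{12} \cdot 5}{48} = \left(-411 + \frac{5}{24}\right) \frac{1}{48} = \left(- \frac{9859}{24}\right) \frac{1}{48} = - \frac{9859}{1152}$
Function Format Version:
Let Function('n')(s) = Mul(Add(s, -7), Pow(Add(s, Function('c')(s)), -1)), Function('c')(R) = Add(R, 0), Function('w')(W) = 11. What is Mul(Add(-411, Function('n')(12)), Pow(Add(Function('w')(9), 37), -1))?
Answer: Rational(-9859, 1152) ≈ -8.5582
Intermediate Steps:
Function('c')(R) = R
Function('n')(s) = Mul(Rational(1, 2), Pow(s, -1), Add(-7, s)) (Function('n')(s) = Mul(Add(s, -7), Pow(Add(s, s), -1)) = Mul(Add(-7, s), Pow(Mul(2, s), -1)) = Mul(Add(-7, s), Mul(Rational(1, 2), Pow(s, -1))) = Mul(Rational(1, 2), Pow(s, -1), Add(-7, s)))
Mul(Add(-411, Function('n')(12)), Pow(Add(Function('w')(9), 37), -1)) = Mul(Add(-411, Mul(Rational(1, 2), Pow(12, -1), Add(-7, 12))), Pow(Add(11, 37), -1)) = Mul(Add(-411, Mul(Rational(1, 2), Rational(1, 12), 5)), Pow(48, -1)) = Mul(Add(-411, Rational(5, 24)), Rational(1, 48)) = Mul(Rational(-9859, 24), Rational(1, 48)) = Rational(-9859, 1152)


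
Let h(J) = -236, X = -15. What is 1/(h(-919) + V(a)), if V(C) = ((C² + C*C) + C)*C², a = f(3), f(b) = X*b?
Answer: 1/8109889 ≈ 1.2331e-7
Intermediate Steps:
f(b) = -15*b
a = -45 (a = -15*3 = -45)
V(C) = C²*(C + 2*C²) (V(C) = ((C² + C²) + C)*C² = (2*C² + C)*C² = (C + 2*C²)*C² = C²*(C + 2*C²))
1/(h(-919) + V(a)) = 1/(-236 + (-45)³*(1 + 2*(-45))) = 1/(-236 - 91125*(1 - 90)) = 1/(-236 - 91125*(-89)) = 1/(-236 + 8110125) = 1/8109889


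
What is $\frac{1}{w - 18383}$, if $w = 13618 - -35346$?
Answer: $\frac{1}{30581} \approx 3.27 \cdot 10^{-5}$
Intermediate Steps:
$w = 48964$ ($w = 13618 + 35346 = 48964$)
$\frac{1}{w - 18383} = \frac{1}{48964 - 18383} = \frac{1}{30581}$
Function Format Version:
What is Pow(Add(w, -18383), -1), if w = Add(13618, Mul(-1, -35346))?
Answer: Rational(1, 30581) ≈ 3.2700e-5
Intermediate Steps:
w = 48964 (w = Add(13618, 35346) = 48964)
Pow(Add(w, -18383), -1) = Pow(Add(48964, -18383), -1) = Pow(30581, -1) = Rational(1, 30581)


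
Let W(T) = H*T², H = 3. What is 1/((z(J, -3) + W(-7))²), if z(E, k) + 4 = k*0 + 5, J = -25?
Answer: 1/21904 ≈ 4.5654e-5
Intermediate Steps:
z(E, k) = 1 (z(E, k) = -4 + (k*0 + 5) = -4 + (0 + 5) = -4 + 5 = 1)
W(T) = 3*T²
1/((z(J, -3) + W(-7))²) = 1/((1 + 3*(-7)²)²) = 1/((1 + 3*49)²) = 1/((1 + 147)²) = 1/(148²) = 1/21904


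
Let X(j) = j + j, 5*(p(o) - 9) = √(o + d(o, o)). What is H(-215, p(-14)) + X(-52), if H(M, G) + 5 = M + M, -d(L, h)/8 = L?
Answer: -539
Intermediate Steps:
d(L, h) = -8*L
p(o) = 9 + √7*√(-o)/5 (p(o) = 9 + √(o - 8*o)/5 = 9 + √(-7*o)/5 = 9 + (√7*√(-o))/5 = 9 + √7*√(-o)/5)
H(M, G) = -5 + 2*M (H(M, G) = -5 + (M + M) = -5 + 2*M)
X(j) = 2*j
H(-215, p(-14)) + X(-52) = (-5 + 2*(-215)) + 2*(-52) = (-5 - 430) - 104 = -435 - 104 = -539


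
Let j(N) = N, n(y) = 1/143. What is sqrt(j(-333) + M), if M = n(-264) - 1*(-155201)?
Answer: 5*sqrt(126675835)/143 ≈ 393.53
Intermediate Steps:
n(y) = 1/143
M = 22193744/143 (M = 1/143 - 1*(-155201) = 1/143 + 155201 = 22193744/143 ≈ 1.5520e+5)
sqrt(j(-333) + M) = sqrt(-333 + 22193744/143) = sqrt(22146125/143) = 5*sqrt(126675835)/143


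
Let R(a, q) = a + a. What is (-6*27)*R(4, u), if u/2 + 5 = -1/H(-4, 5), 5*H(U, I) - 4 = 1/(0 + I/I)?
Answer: -1296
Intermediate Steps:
H(U, I) = 1 (H(U, I) = ⅘ + 1/(5*(0 + I/I)) = ⅘ + 1/(5*(0 + 1)) = ⅘ + (⅕)/1 = ⅘ + (⅕)*1 = ⅘ + ⅕ = 1)
u = -12 (u = -10 + 2*(-1/1) = -10 + 2*(-1*1) = -10 + 2*(-1) = -10 - 2 = -12)
R(a, q) = 2*a
(-6*27)*R(4, u) = (-6*27)*(2*4) = -162*8 = -1296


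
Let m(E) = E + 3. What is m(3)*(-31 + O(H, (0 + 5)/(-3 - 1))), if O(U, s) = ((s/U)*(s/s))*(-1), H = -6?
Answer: -749/4 ≈ -187.25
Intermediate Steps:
m(E) = 3 + E
O(U, s) = -s/U (O(U, s) = ((s/U)*1)*(-1) = (s/U)*(-1) = -s/U)
m(3)*(-31 + O(H, (0 + 5)/(-3 - 1))) = (3 + 3)*(-31 - 1*(0 + 5)/(-3 - 1)/(-6)) = 6*(-31 - 1*5/(-4)*(-⅙)) = 6*(-31 - 1*5*(-¼)*(-⅙)) = 6*(-31 - 1*(-5/4)*(-⅙)) = 6*(-31 - 5/24) = 6*(-749/24) = -749/4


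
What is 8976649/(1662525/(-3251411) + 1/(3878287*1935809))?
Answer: -219123302024909024766799237/12481610727210465664 ≈ -1.7556e+7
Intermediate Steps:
8976649/(1662525/(-3251411) + 1/(3878287*1935809)) = 8976649/(1662525*(-1/3251411) + (1/3878287)*(1/1935809)) = 8976649/(-1662525/3251411 + 1/7507622879183) = 8976649/(-12481610727210465664/24410367613227277213) = 8976649*(-24410367613227277213/12481610727210465664) = -219123302024909024766799237/12481610727210465664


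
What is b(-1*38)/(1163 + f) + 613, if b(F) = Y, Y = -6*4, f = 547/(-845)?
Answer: 50171747/81849 ≈ 612.98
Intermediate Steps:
f = -547/845 (f = 547*(-1/845) = -547/845 ≈ -0.64734)
Y = -24
b(F) = -24
b(-1*38)/(1163 + f) + 613 = -24/(1163 - 547/845) + 613 = -24/(982188/845) + 613 = (845/982188)*(-24) + 613 = -1690/81849 + 613 = 50171747/81849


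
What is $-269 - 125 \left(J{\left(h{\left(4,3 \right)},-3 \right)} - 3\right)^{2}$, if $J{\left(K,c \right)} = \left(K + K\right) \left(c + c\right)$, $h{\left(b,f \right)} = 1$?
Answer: $-28394$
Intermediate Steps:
$J{\left(K,c \right)} = 4 K c$ ($J{\left(K,c \right)} = 2 K 2 c = 4 K c$)
$-269 - 125 \left(J{\left(h{\left(4,3 \right)},-3 \right)} - 3\right)^{2} = -269 - 125 \left(4 \cdot 1 \left(-3\right) - 3\right)^{2} = -269 - 125 \left(-12 - 3\right)^{2} = -269 - 125 \left(-15\right)^{2} = -269 - 28125 = -28394$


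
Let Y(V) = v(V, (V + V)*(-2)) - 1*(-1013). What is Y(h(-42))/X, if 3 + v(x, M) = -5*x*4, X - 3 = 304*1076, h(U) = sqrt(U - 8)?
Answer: 1010/327107 - 100*I*sqrt(2)/327107 ≈ 0.0030877 - 0.00043234*I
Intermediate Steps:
h(U) = sqrt(-8 + U)
X = 327107 (X = 3 + 304*1076 = 3 + 327104 = 327107)
v(x, M) = -3 - 20*x (v(x, M) = -3 - 5*x*4 = -3 - 20*x)
Y(V) = 1010 - 20*V (Y(V) = (-3 - 20*V) - 1*(-1013) = (-3 - 20*V) + 1013 = 1010 - 20*V)
Y(h(-42))/X = (1010 - 20*sqrt(-8 - 42))/327107 = (1010 - 100*I*sqrt(2))*(1/327107) = 1010/327107 - 100*I*sqrt(2)/327107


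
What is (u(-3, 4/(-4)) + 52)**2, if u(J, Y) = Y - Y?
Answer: 2704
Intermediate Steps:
u(J, Y) = 0
(u(-3, 4/(-4)) + 52)**2 = (0 + 52)**2 = 52**2 = 2704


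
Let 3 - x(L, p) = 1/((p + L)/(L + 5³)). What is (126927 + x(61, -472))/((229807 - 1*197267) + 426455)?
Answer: 17389472/62882315 ≈ 0.27654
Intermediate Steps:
x(L, p) = 3 - (125 + L)/(L + p) (x(L, p) = 3 - 1/((p + L)/(L + 5³)) = 3 - 1/((L + p)/(L + 125)) = 3 - 1/((L + p)/(125 + L)) = 3 - (125 + L)/(L + p))
(126927 + x(61, -472))/((229807 - 1*197267) + 426455) = (126927 + (-125 + 2*61 + 3*(-472))/(61 - 472))/((229807 - 1*197267) + 426455) = (126927 + (-125 + 122 - 1416)/(-411))/((229807 - 197267) + 426455) = (126927 - 1/411*(-1419))/(32540 + 426455) = (126927 + 473/137)/458995 = (17389472/137)*(1/458995) = 17389472/62882315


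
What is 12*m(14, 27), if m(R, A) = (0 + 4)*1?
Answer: 48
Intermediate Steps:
m(R, A) = 4 (m(R, A) = 4*1 = 4)
12*m(14, 27) = 12*4 = 48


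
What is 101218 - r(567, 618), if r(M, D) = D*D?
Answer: -280706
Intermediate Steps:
r(M, D) = D²
101218 - r(567, 618) = 101218 - 1*618² = 101218 - 1*381924 = 101218 - 381924 = -280706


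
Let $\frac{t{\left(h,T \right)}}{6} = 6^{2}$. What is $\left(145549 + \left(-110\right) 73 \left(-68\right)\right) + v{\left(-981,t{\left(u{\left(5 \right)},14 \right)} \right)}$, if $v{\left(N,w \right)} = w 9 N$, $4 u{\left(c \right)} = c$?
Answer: $-1215475$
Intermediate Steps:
$u{\left(c \right)} = \frac{c}{4}$
$t{\left(h,T \right)} = 216$ ($t{\left(h,T \right)} = 6 \cdot 6^{2} = 6 \cdot 36 = 216$)
$v{\left(N,w \right)} = 9 N w$ ($v{\left(N,w \right)} = 9 w N = 9 N w$)
$\left(145549 + \left(-110\right) 73 \left(-68\right)\right) + v{\left(-981,t{\left(u{\left(5 \right)},14 \right)} \right)} = \left(145549 + \left(-110\right) 73 \left(-68\right)\right) + 9 \left(-981\right) 216 = \left(145549 - -546040\right) - 1907064 = \left(145549 + 546040\right) - 1907064 = 691589 - 1907064 = -1215475$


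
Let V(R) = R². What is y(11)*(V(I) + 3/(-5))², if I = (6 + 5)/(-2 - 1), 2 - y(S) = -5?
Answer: 2338588/2025 ≈ 1154.9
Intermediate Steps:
y(S) = 7 (y(S) = 2 - 1*(-5) = 2 + 5 = 7)
I = -11/3 (I = 11/(-3) = 11*(-⅓) = -11/3 ≈ -3.6667)
y(11)*(V(I) + 3/(-5))² = 7*((-11/3)² + 3/(-5))² = 7*(121/9 + 3*(-⅕))² = 7*(121/9 - ⅗)² = 7*(578/45)² = 7*(334084/2025) = 2338588/2025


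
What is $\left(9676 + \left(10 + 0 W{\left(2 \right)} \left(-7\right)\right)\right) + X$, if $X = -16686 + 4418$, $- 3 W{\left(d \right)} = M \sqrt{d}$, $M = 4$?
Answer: $-2582$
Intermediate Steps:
$W{\left(d \right)} = - \frac{4 \sqrt{d}}{3}$
$X = -12268$
$\left(9676 + \left(10 + 0 W{\left(2 \right)} \left(-7\right)\right)\right) + X = \left(9676 + \left(10 + 0 \left(- \frac{4 \sqrt{2}}{3}\right) \left(-7\right)\right)\right) - 12268 = \left(9676 + \left(10 + 0 \left(-7\right)\right)\right) - 12268 = \left(9676 + \left(10 + 0\right)\right) - 12268 = \left(9676 + 10\right) - 12268 = 9686 - 12268 = -2582$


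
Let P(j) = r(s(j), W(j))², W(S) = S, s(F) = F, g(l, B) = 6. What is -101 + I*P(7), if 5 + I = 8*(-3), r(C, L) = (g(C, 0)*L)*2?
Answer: -204725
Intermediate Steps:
r(C, L) = 12*L (r(C, L) = (6*L)*2 = 12*L)
I = -29 (I = -5 + 8*(-3) = -5 - 24 = -29)
P(j) = 144*j² (P(j) = (12*j)² = 144*j²)
-101 + I*P(7) = -101 - 4176*7² = -101 - 4176*49 = -101 - 29*7056 = -101 - 204624 = -204725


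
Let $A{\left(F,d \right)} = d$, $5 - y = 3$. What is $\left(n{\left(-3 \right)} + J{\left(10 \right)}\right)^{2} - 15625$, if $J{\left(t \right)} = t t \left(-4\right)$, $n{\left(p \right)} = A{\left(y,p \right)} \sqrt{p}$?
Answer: $144348 + 2400 i \sqrt{3} \approx 1.4435 \cdot 10^{5} + 4156.9 i$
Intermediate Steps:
$y = 2$ ($y = 5 - 3 = 2$)
$n{\left(p \right)} = p^{\frac{3}{2}}$ ($n{\left(p \right)} = p \sqrt{p} = p^{\frac{3}{2}}$)
$J{\left(t \right)} = - 4 t^{2}$ ($J{\left(t \right)} = t^{2} \left(-4\right) = - 4 t^{2}$)
$\left(n{\left(-3 \right)} + J{\left(10 \right)}\right)^{2} - 15625 = \left(\left(-3\right)^{\frac{3}{2}} - 4 \cdot 10^{2}\right)^{2} - 15625 = \left(- 3 i \sqrt{3} - 400\right)^{2} - 15625 = \left(-400 - 3 i \sqrt{3}\right)^{2} - 15625 = -15625 + \left(-400 - 3 i \sqrt{3}\right)^{2}$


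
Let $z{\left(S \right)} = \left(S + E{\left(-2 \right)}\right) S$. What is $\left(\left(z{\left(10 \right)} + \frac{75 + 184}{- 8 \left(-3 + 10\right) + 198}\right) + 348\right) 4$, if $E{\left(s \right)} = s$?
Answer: $\frac{122070}{71} \approx 1719.3$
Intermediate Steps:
$z{\left(S \right)} = S \left(-2 + S\right)$ ($z{\left(S \right)} = \left(S - 2\right) S = \left(-2 + S\right) S = S \left(-2 + S\right)$)
$\left(\left(z{\left(10 \right)} + \frac{75 + 184}{- 8 \left(-3 + 10\right) + 198}\right) + 348\right) 4 = \left(\left(10 \left(-2 + 10\right) + \frac{75 + 184}{- 8 \left(-3 + 10\right) + 198}\right) + 348\right) 4 = \left(\left(10 \cdot 8 + \frac{259}{\left(-8\right) 7 + 198}\right) + 348\right) 4 = \left(\left(80 + \frac{259}{-56 + 198}\right) + 348\right) 4 = \left(\left(80 + \frac{259}{142}\right) + 348\right) 4 = \left(\frac{11619}{142} + 348\right) 4 = \frac{61035}{142} \cdot 4 = \frac{122070}{71}$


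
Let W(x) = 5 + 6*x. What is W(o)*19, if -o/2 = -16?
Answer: 3743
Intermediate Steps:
o = 32 (o = -2*(-16) = 32)
W(o)*19 = (5 + 6*32)*19 = (5 + 192)*19 = 197*19 = 3743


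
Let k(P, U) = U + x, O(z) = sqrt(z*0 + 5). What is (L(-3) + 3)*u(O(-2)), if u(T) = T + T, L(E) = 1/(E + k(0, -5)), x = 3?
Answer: 28*sqrt(5)/5 ≈ 12.522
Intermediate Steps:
O(z) = sqrt(5) (O(z) = sqrt(0 + 5) = sqrt(5))
k(P, U) = 3 + U (k(P, U) = U + 3 = 3 + U)
L(E) = 1/(-2 + E) (L(E) = 1/(E + (3 - 5)) = 1/(E - 2) = 1/(-2 + E))
u(T) = 2*T
(L(-3) + 3)*u(O(-2)) = (1/(-2 - 3) + 3)*(2*sqrt(5)) = (1/(-5) + 3)*(2*sqrt(5)) = (-1/5 + 3)*(2*sqrt(5)) = 14*(2*sqrt(5))/5 = 28*sqrt(5)/5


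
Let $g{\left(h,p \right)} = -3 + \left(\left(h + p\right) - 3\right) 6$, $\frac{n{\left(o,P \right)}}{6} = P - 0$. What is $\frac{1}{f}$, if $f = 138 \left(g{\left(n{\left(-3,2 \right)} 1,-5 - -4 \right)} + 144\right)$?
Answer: $\frac{1}{26082} \approx 3.8341 \cdot 10^{-5}$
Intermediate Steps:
$n{\left(o,P \right)} = 6 P$ ($n{\left(o,P \right)} = 6 \left(P - 0\right) = 6 \left(P + 0\right) = 6 P$)
$g{\left(h,p \right)} = -21 + 6 h + 6 p$ ($g{\left(h,p \right)} = -3 + \left(-3 + h + p\right) 6 = -3 + \left(-18 + 6 h + 6 p\right) = -21 + 6 h + 6 p$)
$f = 26082$ ($f = 138 \left(\left(-21 + 6 \cdot 6 \cdot 2 \cdot 1 + 6 \left(-5 - -4\right)\right) + 144\right) = 138 \left(\left(-21 + 6 \cdot 12 \cdot 1 + 6 \left(-5 + 4\right)\right) + 144\right) = 138 \left(\left(-21 + 6 \cdot 12 + 6 \left(-1\right)\right) + 144\right) = 138 \left(\left(-21 + 72 - 6\right) + 144\right) = 138 \left(45 + 144\right) = 138 \cdot 189 = 26082$)
$\frac{1}{f} = \frac{1}{26082}$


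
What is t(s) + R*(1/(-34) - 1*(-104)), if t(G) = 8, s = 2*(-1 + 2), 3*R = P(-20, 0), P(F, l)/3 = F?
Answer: -35214/17 ≈ -2071.4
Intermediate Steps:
P(F, l) = 3*F
R = -20 (R = (3*(-20))/3 = (1/3)*(-60) = -20)
s = 2 (s = 2*1 = 2)
t(s) + R*(1/(-34) - 1*(-104)) = 8 - 20*(1/(-34) - 1*(-104)) = 8 - 20*(-1/34 + 104) = 8 - 20*3535/34 = 8 - 35350/17 = -35214/17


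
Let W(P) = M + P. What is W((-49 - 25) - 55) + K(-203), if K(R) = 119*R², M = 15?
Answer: 4903757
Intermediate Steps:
W(P) = 15 + P
W((-49 - 25) - 55) + K(-203) = (15 + ((-49 - 25) - 55)) + 119*(-203)² = (15 + (-74 - 55)) + 119*41209 = (15 - 129) + 4903871 = -114 + 4903871 = 4903757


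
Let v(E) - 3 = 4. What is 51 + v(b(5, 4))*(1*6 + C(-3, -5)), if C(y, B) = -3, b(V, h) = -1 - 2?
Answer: 72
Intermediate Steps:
b(V, h) = -3
v(E) = 7 (v(E) = 3 + 4 = 7)
51 + v(b(5, 4))*(1*6 + C(-3, -5)) = 51 + 7*(1*6 - 3) = 51 + 7*(6 - 3) = 51 + 7*3 = 51 + 21 = 72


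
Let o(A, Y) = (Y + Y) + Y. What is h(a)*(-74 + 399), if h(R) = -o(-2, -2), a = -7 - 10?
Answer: 1950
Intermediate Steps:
a = -17
o(A, Y) = 3*Y (o(A, Y) = 2*Y + Y = 3*Y)
h(R) = 6 (h(R) = -3*(-2) = -1*(-6) = 6)
h(a)*(-74 + 399) = 6*(-74 + 399) = 6*325 = 1950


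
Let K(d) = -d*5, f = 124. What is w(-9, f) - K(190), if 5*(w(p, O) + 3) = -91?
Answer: 4644/5 ≈ 928.80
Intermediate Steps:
w(p, O) = -106/5 (w(p, O) = -3 + (⅕)*(-91) = -3 - 91/5 = -106/5)
K(d) = -5*d
w(-9, f) - K(190) = -106/5 - (-5)*190 = -106/5 - 1*(-950) = -106/5 + 950 = 4644/5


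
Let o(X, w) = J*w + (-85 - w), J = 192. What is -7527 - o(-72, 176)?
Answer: -41058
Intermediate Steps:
o(X, w) = -85 + 191*w (o(X, w) = 192*w + (-85 - w) = -85 + 191*w)
-7527 - o(-72, 176) = -7527 - (-85 + 191*176) = -7527 - (-85 + 33616) = -7527 - 1*33531 = -7527 - 33531 = -41058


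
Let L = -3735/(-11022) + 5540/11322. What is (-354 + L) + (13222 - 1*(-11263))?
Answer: 501906166259/20798514 ≈ 24132.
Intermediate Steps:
L = 17224925/20798514 (L = -3735*(-1/11022) + 5540*(1/11322) = 1245/3674 + 2770/5661 = 17224925/20798514 ≈ 0.82818)
(-354 + L) + (13222 - 1*(-11263)) = (-354 + 17224925/20798514) + (13222 - 1*(-11263)) = -7345449031/20798514 + (13222 + 11263) = -7345449031/20798514 + 24485 = 501906166259/20798514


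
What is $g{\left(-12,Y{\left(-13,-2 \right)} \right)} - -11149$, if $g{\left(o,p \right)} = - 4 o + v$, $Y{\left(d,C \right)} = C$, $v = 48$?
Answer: $11245$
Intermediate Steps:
$g{\left(o,p \right)} = 48 - 4 o$ ($g{\left(o,p \right)} = - 4 o + 48 = 48 - 4 o$)
$g{\left(-12,Y{\left(-13,-2 \right)} \right)} - -11149 = \left(48 - -48\right) - -11149 = \left(48 + 48\right) + 11149 = 96 + 11149 = 11245$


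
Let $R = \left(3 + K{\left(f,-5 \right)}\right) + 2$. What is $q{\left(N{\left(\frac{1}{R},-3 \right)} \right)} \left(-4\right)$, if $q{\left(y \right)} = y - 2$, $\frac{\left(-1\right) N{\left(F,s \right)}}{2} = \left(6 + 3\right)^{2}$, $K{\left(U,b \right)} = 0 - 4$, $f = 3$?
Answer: $656$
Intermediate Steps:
$K{\left(U,b \right)} = -4$
$R = 1$ ($R = \left(3 - 4\right) + 2 = -1 + 2 = 1$)
$N{\left(F,s \right)} = -162$ ($N{\left(F,s \right)} = - 2 \left(6 + 3\right)^{2} = - 2 \cdot 9^{2} = \left(-2\right) 81 = -162$)
$q{\left(y \right)} = -2 + y$
$q{\left(N{\left(\frac{1}{R},-3 \right)} \right)} \left(-4\right) = \left(-2 - 162\right) \left(-4\right) = \left(-164\right) \left(-4\right) = 656$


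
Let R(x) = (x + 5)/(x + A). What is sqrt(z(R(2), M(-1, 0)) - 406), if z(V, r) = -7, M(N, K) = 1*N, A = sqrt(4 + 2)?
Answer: I*sqrt(413) ≈ 20.322*I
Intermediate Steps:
A = sqrt(6) ≈ 2.4495
M(N, K) = N
R(x) = (5 + x)/(x + sqrt(6)) (R(x) = (x + 5)/(x + sqrt(6)) = (5 + x)/(x + sqrt(6)))
sqrt(z(R(2), M(-1, 0)) - 406) = sqrt(-7 - 406) = sqrt(-413) = I*sqrt(413)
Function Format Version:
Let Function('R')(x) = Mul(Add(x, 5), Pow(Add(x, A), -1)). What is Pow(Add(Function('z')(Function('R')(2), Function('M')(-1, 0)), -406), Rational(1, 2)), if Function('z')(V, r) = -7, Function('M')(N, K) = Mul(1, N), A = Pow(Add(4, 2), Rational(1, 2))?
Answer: Mul(I, Pow(413, Rational(1, 2))) ≈ Mul(20.322, I)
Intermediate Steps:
A = Pow(6, Rational(1, 2)) ≈ 2.4495
Function('M')(N, K) = N
Function('R')(x) = Mul(Pow(Add(x, Pow(6, Rational(1, 2))), -1), Add(5, x)) (Function('R')(x) = Mul(Add(x, 5), Pow(Add(x, Pow(6, Rational(1, 2))), -1)) = Mul(Add(5, x), Pow(Add(x, Pow(6, Rational(1, 2))), -1)) = Mul(Pow(Add(x, Pow(6, Rational(1, 2))), -1), Add(5, x)))
Pow(Add(Function('z')(Function('R')(2), Function('M')(-1, 0)), -406), Rational(1, 2)) = Pow(Add(-7, -406), Rational(1, 2)) = Pow(-413, Rational(1, 2)) = Mul(I, Pow(413, Rational(1, 2)))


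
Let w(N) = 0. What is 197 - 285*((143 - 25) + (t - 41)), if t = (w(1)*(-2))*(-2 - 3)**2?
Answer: -21748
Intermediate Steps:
t = 0 (t = (0*(-2))*(-2 - 3)**2 = 0*(-5)**2 = 0*25 = 0)
197 - 285*((143 - 25) + (t - 41)) = 197 - 285*((143 - 25) + (0 - 41)) = 197 - 285*(118 - 41) = 197 - 285*77 = 197 - 21945 = -21748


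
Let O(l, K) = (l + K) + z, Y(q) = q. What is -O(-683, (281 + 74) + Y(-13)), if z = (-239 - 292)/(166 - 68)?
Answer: 33949/98 ≈ 346.42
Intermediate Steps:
z = -531/98 ≈ -5.4184
O(l, K) = -531/98 + K + l (O(l, K) = (l + K) - 531/98 = (K + l) - 531/98 = -531/98 + K + l)
-O(-683, (281 + 74) + Y(-13)) = -(-531/98 + ((281 + 74) - 13) - 683) = -(-531/98 + (355 - 13) - 683) = -(-531/98 + 342 - 683) = -1*(-33949/98) = 33949/98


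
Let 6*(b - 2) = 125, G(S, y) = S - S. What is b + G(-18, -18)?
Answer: 137/6 ≈ 22.833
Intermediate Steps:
G(S, y) = 0
b = 137/6 (b = 2 + (1/6)*125 = 2 + 125/6 = 137/6 ≈ 22.833)
b + G(-18, -18) = 137/6 + 0 = 137/6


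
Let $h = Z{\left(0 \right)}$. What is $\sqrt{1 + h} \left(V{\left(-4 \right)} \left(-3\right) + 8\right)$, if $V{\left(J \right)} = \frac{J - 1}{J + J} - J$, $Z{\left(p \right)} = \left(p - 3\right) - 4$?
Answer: $- \frac{47 i \sqrt{6}}{8} \approx - 14.391 i$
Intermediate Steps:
$Z{\left(p \right)} = -7 + p$ ($Z{\left(p \right)} = \left(-3 + p\right) - 4 = -7 + p$)
$h = -7$ ($h = -7 + 0 = -7$)
$V{\left(J \right)} = - J + \frac{-1 + J}{2 J}$ ($V{\left(J \right)} = \frac{-1 + J}{2 J} - J = - J + \frac{-1 + J}{2 J}$)
$\sqrt{1 + h} \left(V{\left(-4 \right)} \left(-3\right) + 8\right) = \sqrt{1 - 7} \left(\left(\frac{1}{2} - -4 - \frac{1}{2 \left(-4\right)}\right) \left(-3\right) + 8\right) = \sqrt{-6} \left(\left(\frac{1}{2} + 4 - - \frac{1}{8}\right) \left(-3\right) + 8\right) = i \sqrt{6} \left(\left(\frac{1}{2} + 4 + \frac{1}{8}\right) \left(-3\right) + 8\right) = i \sqrt{6} \left(\frac{37}{8} \left(-3\right) + 8\right) = i \sqrt{6} \left(- \frac{111}{8} + 8\right) = i \sqrt{6} \left(- \frac{47}{8}\right) = - \frac{47 i \sqrt{6}}{8}$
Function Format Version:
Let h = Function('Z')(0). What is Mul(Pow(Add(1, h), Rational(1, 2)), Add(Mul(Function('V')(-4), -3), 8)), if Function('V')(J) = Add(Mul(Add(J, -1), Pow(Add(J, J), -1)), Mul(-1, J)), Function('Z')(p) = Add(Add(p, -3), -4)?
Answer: Mul(Rational(-47, 8), I, Pow(6, Rational(1, 2))) ≈ Mul(-14.391, I)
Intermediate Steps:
Function('Z')(p) = Add(-7, p) (Function('Z')(p) = Add(Add(-3, p), -4) = Add(-7, p))
h = -7 (h = Add(-7, 0) = -7)
Function('V')(J) = Add(Mul(-1, J), Mul(Rational(1, 2), Pow(J, -1), Add(-1, J))) (Function('V')(J) = Add(Mul(Add(-1, J), Pow(Mul(2, J), -1)), Mul(-1, J)) = Add(Mul(Add(-1, J), Mul(Rational(1, 2), Pow(J, -1))), Mul(-1, J)) = Add(Mul(Rational(1, 2), Pow(J, -1), Add(-1, J)), Mul(-1, J)) = Add(Mul(-1, J), Mul(Rational(1, 2), Pow(J, -1), Add(-1, J))))
Mul(Pow(Add(1, h), Rational(1, 2)), Add(Mul(Function('V')(-4), -3), 8)) = Mul(Pow(Add(1, -7), Rational(1, 2)), Add(Mul(Add(Rational(1, 2), Mul(-1, -4), Mul(Rational(-1, 2), Pow(-4, -1))), -3), 8)) = Mul(Pow(-6, Rational(1, 2)), Add(Mul(Add(Rational(1, 2), 4, Mul(Rational(-1, 2), Rational(-1, 4))), -3), 8)) = Mul(Mul(I, Pow(6, Rational(1, 2))), Add(Mul(Add(Rational(1, 2), 4, Rational(1, 8)), -3), 8)) = Mul(Mul(I, Pow(6, Rational(1, 2))), Add(Mul(Rational(37, 8), -3), 8)) = Mul(Mul(I, Pow(6, Rational(1, 2))), Add(Rational(-111, 8), 8)) = Mul(Mul(I, Pow(6, Rational(1, 2))), Rational(-47, 8)) = Mul(Rational(-47, 8), I, Pow(6, Rational(1, 2)))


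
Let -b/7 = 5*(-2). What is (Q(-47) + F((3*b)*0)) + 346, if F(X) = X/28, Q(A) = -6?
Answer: 340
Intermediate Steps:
b = 70 (b = -35*(-2) = -7*(-10) = 70)
F(X) = X/28 (F(X) = X*(1/28) = X/28)
(Q(-47) + F((3*b)*0)) + 346 = (-6 + ((3*70)*0)/28) + 346 = (-6 + (210*0)/28) + 346 = (-6 + (1/28)*0) + 346 = (-6 + 0) + 346 = -6 + 346 = 340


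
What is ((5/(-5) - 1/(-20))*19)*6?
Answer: -1083/10 ≈ -108.30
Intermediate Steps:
((5/(-5) - 1/(-20))*19)*6 = ((5*(-1/5) - 1*(-1/20))*19)*6 = ((-1 + 1/20)*19)*6 = -19/20*19*6 = -361/20*6 = -1083/10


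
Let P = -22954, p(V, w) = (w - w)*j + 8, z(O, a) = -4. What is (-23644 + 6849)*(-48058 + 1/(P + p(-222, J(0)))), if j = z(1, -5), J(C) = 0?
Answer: 18520499304855/22946 ≈ 8.0713e+8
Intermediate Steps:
j = -4
p(V, w) = 8 (p(V, w) = (w - w)*(-4) + 8 = 0*(-4) + 8 = 0 + 8 = 8)
(-23644 + 6849)*(-48058 + 1/(P + p(-222, J(0)))) = (-23644 + 6849)*(-48058 + 1/(-22954 + 8)) = -16795*(-48058 + 1/(-22946)) = -16795*(-48058 - 1/22946) = -16795*(-1102738869/22946) = 18520499304855/22946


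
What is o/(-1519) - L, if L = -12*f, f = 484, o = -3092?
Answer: 8825444/1519 ≈ 5810.0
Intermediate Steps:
L = -5808 (L = -12*484 = -5808)
o/(-1519) - L = -3092/(-1519) - 1*(-5808) = -3092*(-1/1519) + 5808 = 3092/1519 + 5808 = 8825444/1519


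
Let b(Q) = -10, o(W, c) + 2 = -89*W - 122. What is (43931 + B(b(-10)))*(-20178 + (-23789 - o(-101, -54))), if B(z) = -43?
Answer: -2318690816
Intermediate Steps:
o(W, c) = -124 - 89*W (o(W, c) = -2 + (-89*W - 122) = -2 + (-122 - 89*W) = -124 - 89*W)
(43931 + B(b(-10)))*(-20178 + (-23789 - o(-101, -54))) = (43931 - 43)*(-20178 + (-23789 - (-124 - 89*(-101)))) = 43888*(-20178 + (-23789 - (-124 + 8989))) = 43888*(-20178 + (-23789 - 1*8865)) = 43888*(-20178 + (-23789 - 8865)) = 43888*(-20178 - 32654) = 43888*(-52832) = -2318690816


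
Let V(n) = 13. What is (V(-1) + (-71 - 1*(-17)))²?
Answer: 1681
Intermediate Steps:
(V(-1) + (-71 - 1*(-17)))² = (13 + (-71 - 1*(-17)))² = (13 + (-71 + 17))² = (13 - 54)² = (-41)² = 1681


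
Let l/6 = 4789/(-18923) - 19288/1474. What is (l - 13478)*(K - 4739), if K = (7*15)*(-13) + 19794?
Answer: -2588555968105520/13946251 ≈ -1.8561e+8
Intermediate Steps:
l = -1116137430/13946251 (l = 6*(4789/(-18923) - 19288/1474) = 6*(4789*(-1/18923) - 19288*1/1474) = 6*(-4789/18923 - 9644/737) = 6*(-186022905/13946251) = -1116137430/13946251 ≈ -80.031)
K = 18429 (K = 105*(-13) + 19794 = -1365 + 19794 = 18429)
(l - 13478)*(K - 4739) = (-1116137430/13946251 - 13478)*(18429 - 4739) = -189083708408/13946251*13690 = -2588555968105520/13946251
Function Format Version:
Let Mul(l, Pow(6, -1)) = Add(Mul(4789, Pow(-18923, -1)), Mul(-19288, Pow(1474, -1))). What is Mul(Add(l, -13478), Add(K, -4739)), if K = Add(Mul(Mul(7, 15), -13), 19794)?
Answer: Rational(-2588555968105520, 13946251) ≈ -1.8561e+8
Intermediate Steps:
l = Rational(-1116137430, 13946251) (l = Mul(6, Add(Mul(4789, Pow(-18923, -1)), Mul(-19288, Pow(1474, -1)))) = Mul(6, Add(Mul(4789, Rational(-1, 18923)), Mul(-19288, Rational(1, 1474)))) = Mul(6, Add(Rational(-4789, 18923), Rational(-9644, 737))) = Mul(6, Rational(-186022905, 13946251)) = Rational(-1116137430, 13946251) ≈ -80.031)
K = 18429 (K = Add(Mul(105, -13), 19794) = Add(-1365, 19794) = 18429)
Mul(Add(l, -13478), Add(K, -4739)) = Mul(Add(Rational(-1116137430, 13946251), -13478), Add(18429, -4739)) = Mul(Rational(-189083708408, 13946251), 13690) = Rational(-2588555968105520, 13946251)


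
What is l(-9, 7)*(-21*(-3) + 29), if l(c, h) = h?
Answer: 644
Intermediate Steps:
l(-9, 7)*(-21*(-3) + 29) = 7*(-21*(-3) + 29) = 7*(63 + 29) = 7*92 = 644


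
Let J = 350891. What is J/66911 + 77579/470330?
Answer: 170225452499/31470250630 ≈ 5.4091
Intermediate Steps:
J/66911 + 77579/470330 = 350891/66911 + 77579/470330 = 170225452499/31470250630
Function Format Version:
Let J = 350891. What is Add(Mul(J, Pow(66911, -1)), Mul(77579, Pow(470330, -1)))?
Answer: Rational(170225452499, 31470250630) ≈ 5.4091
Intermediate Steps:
Add(Mul(J, Pow(66911, -1)), Mul(77579, Pow(470330, -1))) = Add(Mul(350891, Pow(66911, -1)), Mul(77579, Pow(470330, -1))) = Add(Mul(350891, Rational(1, 66911)), Mul(77579, Rational(1, 470330))) = Add(Rational(350891, 66911), Rational(77579, 470330)) = Rational(170225452499, 31470250630)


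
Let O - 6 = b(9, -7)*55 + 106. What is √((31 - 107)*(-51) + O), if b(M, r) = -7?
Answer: √3603 ≈ 60.025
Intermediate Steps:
O = -273 (O = 6 + (-7*55 + 106) = 6 + (-385 + 106) = 6 - 279 = -273)
√((31 - 107)*(-51) + O) = √((31 - 107)*(-51) - 273) = √(-76*(-51) - 273) = √(3876 - 273) = √3603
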